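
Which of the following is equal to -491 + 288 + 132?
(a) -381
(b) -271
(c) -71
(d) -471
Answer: c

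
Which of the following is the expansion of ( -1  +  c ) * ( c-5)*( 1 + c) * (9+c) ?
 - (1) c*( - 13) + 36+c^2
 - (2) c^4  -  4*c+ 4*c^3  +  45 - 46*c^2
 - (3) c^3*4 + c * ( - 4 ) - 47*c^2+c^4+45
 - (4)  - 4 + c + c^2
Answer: 2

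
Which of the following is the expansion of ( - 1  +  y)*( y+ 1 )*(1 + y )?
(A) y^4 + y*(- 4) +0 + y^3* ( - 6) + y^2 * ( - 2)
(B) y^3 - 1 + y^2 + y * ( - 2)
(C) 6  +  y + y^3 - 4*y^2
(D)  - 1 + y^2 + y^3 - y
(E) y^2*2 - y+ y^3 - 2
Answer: D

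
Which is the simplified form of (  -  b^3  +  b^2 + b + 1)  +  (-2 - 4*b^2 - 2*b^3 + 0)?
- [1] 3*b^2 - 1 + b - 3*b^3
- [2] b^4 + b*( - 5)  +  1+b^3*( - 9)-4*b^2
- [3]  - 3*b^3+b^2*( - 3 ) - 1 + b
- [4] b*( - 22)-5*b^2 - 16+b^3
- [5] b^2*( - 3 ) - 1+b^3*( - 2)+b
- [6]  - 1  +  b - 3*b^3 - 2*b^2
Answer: 3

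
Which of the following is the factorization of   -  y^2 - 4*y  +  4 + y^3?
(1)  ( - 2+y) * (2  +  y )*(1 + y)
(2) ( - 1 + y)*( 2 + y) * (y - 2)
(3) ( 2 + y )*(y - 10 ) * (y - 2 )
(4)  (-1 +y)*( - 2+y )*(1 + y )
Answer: 2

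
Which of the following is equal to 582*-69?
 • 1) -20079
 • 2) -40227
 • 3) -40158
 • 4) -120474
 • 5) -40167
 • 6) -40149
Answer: 3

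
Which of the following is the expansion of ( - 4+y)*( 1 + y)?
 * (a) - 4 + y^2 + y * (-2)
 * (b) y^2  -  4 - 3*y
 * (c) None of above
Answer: b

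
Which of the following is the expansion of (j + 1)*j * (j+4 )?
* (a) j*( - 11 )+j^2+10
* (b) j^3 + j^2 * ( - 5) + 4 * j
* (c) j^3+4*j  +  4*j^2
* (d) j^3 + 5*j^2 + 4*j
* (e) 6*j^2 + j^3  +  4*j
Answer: d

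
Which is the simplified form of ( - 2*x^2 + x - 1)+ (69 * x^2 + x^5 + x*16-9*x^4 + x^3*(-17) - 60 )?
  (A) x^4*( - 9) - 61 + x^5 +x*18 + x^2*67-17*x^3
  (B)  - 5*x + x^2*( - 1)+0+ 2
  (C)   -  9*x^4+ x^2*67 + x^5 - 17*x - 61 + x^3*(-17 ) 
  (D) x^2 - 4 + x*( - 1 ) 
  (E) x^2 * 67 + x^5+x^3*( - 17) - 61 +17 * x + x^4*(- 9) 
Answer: E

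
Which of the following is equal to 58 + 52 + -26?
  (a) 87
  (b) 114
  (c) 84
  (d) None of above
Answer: c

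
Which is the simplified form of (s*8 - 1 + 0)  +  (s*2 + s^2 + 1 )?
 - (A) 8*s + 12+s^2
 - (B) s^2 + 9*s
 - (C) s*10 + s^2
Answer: C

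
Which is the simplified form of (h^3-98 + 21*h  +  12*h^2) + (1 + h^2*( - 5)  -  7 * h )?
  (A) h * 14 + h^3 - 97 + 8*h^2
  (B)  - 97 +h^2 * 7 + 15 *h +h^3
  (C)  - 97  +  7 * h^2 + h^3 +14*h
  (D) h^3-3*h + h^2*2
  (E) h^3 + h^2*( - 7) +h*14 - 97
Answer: C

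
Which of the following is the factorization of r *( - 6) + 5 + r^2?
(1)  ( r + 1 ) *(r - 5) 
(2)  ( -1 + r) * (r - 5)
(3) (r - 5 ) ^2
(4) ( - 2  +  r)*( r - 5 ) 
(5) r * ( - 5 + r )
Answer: 2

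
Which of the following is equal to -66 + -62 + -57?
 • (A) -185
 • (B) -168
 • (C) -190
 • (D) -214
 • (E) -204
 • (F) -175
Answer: A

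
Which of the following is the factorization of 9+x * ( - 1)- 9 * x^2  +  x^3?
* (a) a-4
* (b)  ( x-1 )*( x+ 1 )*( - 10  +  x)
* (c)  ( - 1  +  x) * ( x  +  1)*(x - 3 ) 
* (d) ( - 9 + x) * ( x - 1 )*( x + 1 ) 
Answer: d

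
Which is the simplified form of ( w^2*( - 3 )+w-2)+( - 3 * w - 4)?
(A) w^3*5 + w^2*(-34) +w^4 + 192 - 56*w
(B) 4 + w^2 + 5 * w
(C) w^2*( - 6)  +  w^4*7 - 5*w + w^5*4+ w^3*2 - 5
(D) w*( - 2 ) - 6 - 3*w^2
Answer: D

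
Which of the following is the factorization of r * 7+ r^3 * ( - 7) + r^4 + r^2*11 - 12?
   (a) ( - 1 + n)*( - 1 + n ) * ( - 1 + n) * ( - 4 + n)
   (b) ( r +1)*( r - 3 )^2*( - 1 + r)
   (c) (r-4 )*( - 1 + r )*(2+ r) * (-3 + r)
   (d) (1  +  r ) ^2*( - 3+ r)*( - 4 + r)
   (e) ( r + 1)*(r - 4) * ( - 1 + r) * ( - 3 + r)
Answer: e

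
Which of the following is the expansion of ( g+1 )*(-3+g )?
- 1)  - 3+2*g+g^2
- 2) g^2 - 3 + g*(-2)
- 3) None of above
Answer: 2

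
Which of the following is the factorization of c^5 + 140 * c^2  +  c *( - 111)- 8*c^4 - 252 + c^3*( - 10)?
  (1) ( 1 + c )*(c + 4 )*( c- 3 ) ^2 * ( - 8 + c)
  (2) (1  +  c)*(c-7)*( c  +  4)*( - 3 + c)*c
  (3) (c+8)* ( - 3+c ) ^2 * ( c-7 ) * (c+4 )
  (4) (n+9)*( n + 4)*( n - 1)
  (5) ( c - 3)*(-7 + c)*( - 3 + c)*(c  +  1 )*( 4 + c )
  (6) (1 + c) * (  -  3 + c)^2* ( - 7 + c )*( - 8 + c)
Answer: 5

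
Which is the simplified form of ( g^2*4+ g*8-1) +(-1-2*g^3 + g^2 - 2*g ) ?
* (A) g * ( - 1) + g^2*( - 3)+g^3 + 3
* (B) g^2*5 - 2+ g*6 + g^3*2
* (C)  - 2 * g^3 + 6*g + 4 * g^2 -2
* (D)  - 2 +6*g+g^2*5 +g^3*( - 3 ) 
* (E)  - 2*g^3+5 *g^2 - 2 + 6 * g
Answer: E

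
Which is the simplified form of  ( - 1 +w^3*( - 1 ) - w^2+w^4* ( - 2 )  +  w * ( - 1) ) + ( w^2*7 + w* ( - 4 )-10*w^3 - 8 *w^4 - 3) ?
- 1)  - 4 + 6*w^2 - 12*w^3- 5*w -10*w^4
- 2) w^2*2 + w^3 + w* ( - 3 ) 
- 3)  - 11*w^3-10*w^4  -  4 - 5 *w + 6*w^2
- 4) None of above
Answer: 3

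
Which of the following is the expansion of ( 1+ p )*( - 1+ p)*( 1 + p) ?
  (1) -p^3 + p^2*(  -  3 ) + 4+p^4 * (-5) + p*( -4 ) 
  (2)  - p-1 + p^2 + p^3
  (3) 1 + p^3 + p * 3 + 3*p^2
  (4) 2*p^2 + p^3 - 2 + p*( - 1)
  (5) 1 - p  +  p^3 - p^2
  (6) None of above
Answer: 2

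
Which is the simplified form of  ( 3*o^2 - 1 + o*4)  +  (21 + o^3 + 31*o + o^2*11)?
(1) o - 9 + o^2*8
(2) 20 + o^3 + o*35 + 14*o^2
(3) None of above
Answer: 2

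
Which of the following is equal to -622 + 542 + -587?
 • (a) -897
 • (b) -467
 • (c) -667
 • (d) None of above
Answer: c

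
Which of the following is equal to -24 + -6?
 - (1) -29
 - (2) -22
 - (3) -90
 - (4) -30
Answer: 4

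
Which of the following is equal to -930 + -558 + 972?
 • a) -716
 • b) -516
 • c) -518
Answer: b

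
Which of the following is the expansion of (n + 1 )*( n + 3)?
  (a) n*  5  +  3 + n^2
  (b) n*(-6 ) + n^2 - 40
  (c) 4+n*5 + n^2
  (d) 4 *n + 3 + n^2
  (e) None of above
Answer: d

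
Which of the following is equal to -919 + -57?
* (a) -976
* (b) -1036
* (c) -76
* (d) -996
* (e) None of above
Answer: a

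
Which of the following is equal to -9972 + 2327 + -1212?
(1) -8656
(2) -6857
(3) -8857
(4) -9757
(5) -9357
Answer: 3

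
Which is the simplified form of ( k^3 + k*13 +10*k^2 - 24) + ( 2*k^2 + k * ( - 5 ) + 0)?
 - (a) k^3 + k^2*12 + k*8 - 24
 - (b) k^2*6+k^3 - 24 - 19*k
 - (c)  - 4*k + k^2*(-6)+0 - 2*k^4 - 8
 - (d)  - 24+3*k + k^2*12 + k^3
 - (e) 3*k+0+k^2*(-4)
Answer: a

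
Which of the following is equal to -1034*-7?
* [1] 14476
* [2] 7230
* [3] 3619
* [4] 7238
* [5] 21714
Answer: 4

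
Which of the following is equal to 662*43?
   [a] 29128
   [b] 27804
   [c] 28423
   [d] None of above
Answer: d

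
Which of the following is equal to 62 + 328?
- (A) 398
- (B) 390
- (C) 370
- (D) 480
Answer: B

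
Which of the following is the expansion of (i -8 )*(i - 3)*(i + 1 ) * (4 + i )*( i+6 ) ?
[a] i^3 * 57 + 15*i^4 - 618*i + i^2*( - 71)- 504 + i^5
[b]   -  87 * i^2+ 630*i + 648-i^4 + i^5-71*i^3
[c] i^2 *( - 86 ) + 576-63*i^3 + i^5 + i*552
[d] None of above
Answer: c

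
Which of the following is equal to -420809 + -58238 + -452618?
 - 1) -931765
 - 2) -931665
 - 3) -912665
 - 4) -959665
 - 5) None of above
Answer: 2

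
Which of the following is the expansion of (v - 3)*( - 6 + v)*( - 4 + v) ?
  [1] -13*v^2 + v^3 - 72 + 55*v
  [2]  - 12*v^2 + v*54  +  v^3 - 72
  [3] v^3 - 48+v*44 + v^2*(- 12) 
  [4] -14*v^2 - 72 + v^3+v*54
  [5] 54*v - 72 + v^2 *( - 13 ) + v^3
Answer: 5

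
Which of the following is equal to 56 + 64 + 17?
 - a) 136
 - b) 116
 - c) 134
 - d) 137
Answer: d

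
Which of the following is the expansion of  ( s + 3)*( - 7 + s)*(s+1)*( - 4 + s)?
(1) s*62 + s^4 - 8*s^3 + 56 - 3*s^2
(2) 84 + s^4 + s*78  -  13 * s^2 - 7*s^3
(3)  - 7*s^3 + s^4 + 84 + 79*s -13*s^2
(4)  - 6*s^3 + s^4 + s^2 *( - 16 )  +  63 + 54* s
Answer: 3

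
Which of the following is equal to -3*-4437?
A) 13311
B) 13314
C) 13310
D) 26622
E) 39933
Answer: A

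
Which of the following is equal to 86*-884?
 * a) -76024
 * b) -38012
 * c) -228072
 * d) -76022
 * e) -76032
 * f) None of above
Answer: a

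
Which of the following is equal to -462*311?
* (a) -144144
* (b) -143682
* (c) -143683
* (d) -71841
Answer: b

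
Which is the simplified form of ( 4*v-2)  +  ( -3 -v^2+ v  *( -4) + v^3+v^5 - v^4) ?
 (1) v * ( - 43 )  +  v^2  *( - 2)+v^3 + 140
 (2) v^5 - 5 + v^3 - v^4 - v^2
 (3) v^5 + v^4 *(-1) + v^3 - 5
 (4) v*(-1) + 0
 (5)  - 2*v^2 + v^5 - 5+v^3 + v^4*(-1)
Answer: 2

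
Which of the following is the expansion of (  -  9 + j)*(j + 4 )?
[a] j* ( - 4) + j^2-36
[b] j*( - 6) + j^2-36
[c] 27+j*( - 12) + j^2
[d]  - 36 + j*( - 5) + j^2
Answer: d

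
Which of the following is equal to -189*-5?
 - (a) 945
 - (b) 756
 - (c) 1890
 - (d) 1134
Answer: a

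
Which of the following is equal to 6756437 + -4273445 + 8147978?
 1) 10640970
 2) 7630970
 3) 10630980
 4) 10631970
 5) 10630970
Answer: 5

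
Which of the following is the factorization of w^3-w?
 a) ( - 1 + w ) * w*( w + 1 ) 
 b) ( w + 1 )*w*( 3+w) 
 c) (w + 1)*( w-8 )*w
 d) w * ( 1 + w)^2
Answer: a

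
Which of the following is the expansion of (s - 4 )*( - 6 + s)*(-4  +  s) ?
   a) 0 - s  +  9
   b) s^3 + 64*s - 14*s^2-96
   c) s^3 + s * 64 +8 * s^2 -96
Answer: b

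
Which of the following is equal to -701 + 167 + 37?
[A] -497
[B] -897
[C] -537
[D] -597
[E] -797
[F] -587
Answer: A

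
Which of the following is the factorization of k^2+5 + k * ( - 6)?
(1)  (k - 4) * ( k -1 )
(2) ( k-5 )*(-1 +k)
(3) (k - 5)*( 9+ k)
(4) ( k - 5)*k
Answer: 2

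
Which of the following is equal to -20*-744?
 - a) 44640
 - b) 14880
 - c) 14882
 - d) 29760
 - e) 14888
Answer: b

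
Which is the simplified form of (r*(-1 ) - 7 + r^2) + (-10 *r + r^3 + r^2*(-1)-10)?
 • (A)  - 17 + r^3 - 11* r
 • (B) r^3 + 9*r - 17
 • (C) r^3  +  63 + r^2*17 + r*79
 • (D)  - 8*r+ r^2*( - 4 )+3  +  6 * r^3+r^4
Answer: A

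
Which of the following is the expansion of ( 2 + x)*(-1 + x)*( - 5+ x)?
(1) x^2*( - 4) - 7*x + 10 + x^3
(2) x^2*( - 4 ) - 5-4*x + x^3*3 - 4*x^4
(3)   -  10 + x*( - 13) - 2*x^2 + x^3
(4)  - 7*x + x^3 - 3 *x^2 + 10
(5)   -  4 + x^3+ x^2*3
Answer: 1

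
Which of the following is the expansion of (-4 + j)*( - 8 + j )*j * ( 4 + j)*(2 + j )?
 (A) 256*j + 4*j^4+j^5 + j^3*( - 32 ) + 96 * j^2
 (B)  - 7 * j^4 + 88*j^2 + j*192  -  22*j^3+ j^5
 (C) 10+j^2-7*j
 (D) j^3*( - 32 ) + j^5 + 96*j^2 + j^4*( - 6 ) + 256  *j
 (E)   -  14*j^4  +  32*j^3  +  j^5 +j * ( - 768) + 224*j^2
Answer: D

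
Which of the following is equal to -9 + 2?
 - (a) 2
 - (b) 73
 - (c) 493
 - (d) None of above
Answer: d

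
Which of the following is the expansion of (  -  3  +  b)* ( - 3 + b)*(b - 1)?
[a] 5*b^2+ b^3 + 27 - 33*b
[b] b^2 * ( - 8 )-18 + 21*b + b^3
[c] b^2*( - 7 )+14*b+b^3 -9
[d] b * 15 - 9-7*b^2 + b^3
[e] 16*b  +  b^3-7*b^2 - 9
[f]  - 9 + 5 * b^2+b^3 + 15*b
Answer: d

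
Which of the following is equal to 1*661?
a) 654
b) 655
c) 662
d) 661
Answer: d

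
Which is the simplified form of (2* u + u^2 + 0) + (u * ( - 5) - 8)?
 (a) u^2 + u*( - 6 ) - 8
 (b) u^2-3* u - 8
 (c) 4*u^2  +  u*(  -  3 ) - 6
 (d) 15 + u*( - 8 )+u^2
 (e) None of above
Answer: b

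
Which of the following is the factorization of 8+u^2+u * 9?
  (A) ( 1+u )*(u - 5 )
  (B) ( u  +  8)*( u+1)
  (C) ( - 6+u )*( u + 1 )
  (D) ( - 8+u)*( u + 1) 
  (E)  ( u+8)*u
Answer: B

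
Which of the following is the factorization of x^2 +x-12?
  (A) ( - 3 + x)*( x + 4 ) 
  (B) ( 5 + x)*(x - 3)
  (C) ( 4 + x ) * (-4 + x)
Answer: A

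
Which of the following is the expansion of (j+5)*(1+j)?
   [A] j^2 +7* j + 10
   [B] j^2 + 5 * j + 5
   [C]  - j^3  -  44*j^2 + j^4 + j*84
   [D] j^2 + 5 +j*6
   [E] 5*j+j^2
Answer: D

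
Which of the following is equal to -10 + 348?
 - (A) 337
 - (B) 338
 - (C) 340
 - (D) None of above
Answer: B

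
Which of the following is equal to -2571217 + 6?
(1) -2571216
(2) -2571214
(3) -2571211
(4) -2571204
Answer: 3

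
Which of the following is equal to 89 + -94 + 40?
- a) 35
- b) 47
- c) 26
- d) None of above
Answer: a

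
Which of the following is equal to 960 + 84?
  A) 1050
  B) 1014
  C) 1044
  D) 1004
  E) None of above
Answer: C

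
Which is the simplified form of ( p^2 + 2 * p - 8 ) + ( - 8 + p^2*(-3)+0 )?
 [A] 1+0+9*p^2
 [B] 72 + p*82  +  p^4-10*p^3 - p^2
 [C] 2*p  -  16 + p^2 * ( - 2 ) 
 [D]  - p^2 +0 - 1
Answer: C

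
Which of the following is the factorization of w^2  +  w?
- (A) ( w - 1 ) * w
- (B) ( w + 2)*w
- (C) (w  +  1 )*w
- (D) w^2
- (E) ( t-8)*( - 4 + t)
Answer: C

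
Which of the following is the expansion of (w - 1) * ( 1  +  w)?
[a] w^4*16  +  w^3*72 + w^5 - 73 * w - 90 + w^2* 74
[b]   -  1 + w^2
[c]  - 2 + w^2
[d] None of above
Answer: b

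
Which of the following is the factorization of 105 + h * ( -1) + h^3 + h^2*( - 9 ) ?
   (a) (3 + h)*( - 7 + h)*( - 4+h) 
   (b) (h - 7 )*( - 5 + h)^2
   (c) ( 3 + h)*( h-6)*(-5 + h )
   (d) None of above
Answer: d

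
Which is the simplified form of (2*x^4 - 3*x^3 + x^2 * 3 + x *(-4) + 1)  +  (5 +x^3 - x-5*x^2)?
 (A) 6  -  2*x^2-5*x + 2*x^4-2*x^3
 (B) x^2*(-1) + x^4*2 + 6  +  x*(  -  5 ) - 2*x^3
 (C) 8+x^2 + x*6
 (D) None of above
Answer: A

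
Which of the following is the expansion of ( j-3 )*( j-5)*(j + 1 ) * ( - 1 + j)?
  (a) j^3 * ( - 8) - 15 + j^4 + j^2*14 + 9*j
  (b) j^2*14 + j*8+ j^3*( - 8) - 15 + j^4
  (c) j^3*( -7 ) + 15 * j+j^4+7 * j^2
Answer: b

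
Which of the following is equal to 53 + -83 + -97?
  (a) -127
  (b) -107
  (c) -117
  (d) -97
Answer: a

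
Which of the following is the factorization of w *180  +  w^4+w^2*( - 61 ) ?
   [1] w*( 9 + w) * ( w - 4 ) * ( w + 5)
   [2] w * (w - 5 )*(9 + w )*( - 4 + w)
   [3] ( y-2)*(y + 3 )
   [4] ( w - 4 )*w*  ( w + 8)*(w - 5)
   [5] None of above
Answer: 2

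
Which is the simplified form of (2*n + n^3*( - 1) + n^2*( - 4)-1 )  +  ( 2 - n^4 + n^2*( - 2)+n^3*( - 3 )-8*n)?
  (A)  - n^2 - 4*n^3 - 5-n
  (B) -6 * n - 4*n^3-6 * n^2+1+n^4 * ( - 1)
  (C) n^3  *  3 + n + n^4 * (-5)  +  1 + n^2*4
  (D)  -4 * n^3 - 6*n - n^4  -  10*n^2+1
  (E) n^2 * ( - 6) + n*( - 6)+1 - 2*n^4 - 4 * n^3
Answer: B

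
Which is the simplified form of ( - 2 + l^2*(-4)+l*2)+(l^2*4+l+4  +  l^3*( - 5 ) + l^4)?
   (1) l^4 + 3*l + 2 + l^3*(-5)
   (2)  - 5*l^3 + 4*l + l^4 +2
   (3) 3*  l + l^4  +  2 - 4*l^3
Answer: 1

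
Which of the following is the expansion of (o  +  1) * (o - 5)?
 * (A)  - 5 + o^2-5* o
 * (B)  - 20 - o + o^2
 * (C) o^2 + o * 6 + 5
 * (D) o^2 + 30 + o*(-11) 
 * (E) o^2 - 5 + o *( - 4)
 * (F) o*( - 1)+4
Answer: E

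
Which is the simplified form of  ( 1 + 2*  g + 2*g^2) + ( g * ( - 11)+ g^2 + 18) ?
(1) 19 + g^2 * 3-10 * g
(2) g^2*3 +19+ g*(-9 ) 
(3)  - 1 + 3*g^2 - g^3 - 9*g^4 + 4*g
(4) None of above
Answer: 2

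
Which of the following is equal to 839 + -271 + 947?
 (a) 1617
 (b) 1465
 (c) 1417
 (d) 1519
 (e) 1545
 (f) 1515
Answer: f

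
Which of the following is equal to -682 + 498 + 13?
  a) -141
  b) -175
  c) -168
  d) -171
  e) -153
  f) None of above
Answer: d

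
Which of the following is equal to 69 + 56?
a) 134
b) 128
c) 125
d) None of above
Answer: c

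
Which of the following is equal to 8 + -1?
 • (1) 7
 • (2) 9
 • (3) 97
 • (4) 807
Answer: 1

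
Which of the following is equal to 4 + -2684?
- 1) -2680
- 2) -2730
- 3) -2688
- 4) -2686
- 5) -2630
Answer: 1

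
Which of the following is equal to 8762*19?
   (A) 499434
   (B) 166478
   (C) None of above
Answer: B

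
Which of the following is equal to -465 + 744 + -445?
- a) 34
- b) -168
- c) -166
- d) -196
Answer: c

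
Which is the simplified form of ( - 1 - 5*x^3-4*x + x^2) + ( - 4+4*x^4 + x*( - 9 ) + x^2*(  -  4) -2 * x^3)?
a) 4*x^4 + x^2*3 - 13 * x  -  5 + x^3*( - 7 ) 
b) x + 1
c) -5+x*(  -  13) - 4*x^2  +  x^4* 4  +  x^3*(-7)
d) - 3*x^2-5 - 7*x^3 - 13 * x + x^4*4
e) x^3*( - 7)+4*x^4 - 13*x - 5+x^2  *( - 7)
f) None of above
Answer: d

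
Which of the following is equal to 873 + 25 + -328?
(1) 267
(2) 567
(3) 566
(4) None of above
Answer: 4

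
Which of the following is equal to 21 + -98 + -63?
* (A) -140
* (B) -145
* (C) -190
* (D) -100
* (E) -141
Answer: A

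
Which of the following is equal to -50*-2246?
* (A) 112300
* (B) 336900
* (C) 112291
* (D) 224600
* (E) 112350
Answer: A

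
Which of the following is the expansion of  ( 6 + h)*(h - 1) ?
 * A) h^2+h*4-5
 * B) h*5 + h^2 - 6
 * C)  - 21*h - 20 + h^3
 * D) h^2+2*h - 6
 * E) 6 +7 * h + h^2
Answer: B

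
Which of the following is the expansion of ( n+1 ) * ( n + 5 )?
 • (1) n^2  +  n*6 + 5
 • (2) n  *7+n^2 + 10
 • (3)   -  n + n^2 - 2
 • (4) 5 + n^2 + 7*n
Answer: 1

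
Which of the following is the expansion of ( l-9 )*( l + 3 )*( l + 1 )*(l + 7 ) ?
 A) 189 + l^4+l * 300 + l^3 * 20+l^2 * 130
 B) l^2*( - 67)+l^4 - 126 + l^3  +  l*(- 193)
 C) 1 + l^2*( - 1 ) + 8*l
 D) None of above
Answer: D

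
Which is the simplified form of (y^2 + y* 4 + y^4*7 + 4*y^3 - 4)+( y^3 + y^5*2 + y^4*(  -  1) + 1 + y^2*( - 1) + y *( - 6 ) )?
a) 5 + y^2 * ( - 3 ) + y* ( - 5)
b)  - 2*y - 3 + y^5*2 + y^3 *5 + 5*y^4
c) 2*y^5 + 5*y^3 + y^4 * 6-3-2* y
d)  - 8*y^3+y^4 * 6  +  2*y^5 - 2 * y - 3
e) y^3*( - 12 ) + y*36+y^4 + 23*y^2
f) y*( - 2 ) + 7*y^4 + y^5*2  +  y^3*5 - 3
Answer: c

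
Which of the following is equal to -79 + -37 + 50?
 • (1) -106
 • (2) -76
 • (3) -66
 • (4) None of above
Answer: 3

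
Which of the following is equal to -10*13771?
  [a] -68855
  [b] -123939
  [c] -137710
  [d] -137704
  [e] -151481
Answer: c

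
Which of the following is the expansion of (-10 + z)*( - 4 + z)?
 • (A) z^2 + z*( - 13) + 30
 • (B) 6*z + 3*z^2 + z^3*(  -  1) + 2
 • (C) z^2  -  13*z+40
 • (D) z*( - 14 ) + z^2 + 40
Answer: D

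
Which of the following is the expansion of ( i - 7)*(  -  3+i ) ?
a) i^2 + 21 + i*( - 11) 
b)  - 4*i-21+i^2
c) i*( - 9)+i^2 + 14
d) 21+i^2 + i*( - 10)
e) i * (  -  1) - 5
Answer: d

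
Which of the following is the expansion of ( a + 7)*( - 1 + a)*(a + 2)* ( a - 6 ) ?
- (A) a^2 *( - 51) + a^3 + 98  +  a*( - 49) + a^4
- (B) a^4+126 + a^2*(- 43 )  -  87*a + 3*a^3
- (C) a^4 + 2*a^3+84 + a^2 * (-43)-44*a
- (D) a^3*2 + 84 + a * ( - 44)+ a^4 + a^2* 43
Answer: C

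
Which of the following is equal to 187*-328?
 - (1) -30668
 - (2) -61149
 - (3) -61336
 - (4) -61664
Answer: 3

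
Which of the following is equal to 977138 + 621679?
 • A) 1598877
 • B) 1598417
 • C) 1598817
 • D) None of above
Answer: C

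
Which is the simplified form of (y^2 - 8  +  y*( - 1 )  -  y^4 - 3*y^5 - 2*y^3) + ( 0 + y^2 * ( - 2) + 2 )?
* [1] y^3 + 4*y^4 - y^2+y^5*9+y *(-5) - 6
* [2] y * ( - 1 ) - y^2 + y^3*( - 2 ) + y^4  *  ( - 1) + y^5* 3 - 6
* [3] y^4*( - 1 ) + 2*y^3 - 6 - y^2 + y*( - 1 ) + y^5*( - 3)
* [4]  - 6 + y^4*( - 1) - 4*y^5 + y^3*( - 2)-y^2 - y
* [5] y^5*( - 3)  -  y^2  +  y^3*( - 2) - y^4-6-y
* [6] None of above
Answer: 5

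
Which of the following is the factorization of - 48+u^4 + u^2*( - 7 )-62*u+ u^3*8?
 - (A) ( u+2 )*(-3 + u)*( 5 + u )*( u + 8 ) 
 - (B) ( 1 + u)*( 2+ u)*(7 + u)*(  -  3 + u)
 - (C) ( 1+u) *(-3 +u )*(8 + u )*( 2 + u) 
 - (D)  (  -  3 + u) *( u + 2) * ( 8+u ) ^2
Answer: C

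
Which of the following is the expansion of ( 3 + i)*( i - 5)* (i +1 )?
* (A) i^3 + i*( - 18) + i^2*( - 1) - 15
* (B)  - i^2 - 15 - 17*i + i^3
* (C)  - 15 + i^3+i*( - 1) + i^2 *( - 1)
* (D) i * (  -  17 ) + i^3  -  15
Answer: B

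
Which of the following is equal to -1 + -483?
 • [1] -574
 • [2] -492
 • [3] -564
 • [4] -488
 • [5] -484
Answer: 5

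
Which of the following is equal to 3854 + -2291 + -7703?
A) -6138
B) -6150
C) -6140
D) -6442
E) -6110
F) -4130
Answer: C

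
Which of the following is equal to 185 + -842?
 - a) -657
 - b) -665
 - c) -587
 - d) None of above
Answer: a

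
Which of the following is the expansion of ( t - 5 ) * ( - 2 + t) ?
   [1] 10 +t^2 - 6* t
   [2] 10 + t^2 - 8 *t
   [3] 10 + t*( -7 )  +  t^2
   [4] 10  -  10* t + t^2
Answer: 3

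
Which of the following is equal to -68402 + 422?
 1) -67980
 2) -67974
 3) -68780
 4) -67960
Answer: 1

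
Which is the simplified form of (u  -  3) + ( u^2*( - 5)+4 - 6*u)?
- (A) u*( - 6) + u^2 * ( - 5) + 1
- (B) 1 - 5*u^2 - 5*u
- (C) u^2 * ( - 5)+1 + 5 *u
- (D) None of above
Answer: B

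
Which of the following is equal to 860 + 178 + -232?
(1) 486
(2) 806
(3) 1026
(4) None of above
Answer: 2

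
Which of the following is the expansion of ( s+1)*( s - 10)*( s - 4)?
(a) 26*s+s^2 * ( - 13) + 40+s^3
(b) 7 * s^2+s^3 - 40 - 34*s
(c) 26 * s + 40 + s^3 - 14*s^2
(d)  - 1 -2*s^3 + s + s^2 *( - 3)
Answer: a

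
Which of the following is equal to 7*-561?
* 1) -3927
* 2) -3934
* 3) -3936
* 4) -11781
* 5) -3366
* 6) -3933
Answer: 1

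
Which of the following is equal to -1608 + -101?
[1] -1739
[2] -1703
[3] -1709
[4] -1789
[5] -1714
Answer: 3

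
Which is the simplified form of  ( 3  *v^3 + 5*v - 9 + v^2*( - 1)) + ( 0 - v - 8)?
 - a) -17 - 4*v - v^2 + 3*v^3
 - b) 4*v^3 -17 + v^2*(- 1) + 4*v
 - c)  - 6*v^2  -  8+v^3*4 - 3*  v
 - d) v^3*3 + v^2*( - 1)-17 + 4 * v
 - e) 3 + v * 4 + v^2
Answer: d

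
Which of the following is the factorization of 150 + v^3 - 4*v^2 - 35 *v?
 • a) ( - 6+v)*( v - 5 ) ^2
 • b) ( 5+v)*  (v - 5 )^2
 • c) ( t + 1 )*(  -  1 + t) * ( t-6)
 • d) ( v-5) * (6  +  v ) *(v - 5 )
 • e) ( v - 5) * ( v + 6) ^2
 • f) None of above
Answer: d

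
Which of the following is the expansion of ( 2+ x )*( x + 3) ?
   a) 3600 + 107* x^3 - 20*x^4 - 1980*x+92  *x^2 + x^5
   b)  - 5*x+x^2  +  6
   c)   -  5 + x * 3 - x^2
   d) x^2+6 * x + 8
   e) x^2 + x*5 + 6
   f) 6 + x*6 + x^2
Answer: e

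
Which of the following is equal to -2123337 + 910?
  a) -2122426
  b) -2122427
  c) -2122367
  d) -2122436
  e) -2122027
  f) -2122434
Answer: b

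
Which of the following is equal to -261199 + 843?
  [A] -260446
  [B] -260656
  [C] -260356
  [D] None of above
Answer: C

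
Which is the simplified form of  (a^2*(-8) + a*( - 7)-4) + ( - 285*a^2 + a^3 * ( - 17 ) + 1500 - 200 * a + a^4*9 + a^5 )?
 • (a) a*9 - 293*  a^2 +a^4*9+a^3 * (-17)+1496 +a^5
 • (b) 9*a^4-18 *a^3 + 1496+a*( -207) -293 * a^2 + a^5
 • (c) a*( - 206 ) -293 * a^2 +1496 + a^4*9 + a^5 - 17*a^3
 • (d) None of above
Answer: d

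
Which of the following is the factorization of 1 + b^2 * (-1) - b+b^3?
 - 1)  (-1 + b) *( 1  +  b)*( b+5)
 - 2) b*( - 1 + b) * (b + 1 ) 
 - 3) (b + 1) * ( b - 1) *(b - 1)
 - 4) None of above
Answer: 3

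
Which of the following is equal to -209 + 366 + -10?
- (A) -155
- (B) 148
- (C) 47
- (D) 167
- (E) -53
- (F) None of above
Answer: F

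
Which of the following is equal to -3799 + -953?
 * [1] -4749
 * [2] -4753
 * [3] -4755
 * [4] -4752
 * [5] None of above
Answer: 4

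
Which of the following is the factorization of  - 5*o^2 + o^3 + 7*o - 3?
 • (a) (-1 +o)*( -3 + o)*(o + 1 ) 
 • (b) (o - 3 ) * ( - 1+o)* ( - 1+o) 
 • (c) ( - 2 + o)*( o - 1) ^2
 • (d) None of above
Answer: b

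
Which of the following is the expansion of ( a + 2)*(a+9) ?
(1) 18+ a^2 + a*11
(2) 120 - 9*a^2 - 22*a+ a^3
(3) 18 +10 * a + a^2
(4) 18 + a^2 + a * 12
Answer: 1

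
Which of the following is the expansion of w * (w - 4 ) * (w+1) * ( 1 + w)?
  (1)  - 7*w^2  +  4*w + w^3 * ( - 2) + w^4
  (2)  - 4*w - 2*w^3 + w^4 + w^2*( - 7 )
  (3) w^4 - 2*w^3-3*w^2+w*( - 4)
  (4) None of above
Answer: 2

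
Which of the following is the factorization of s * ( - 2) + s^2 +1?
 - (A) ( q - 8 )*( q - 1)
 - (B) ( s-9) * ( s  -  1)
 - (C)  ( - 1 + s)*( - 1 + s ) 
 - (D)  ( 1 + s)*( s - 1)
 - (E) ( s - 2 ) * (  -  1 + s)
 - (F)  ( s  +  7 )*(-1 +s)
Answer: C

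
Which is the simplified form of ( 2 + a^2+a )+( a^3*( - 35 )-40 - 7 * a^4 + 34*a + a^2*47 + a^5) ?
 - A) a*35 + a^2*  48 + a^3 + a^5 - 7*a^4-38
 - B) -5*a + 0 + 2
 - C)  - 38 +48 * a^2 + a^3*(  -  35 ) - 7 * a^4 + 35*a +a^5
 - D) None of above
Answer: C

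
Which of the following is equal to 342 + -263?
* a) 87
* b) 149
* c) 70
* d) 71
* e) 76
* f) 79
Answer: f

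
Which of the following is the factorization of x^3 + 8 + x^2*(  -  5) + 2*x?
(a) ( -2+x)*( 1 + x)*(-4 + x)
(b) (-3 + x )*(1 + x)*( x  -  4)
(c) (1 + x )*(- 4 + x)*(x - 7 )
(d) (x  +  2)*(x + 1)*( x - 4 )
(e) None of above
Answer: a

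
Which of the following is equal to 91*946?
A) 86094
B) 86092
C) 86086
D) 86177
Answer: C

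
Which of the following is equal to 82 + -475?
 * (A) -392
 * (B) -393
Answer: B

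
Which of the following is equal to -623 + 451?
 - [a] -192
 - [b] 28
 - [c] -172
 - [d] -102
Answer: c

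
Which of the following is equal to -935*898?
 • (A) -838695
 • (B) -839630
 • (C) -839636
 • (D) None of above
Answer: B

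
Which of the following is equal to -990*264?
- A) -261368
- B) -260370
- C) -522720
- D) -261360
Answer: D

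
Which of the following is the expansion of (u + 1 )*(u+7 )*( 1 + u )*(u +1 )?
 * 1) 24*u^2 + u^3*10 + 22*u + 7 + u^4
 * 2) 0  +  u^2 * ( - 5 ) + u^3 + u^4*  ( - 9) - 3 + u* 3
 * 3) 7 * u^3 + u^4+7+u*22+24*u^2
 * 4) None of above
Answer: 1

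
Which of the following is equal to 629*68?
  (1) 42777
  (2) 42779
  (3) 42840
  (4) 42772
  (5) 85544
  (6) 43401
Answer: 4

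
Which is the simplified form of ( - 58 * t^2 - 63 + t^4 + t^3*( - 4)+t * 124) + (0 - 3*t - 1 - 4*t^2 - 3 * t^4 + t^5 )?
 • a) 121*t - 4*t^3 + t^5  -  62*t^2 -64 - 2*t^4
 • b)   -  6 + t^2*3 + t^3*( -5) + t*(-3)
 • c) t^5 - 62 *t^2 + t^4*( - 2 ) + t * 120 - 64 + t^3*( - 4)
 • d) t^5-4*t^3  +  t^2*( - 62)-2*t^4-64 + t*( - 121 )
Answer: a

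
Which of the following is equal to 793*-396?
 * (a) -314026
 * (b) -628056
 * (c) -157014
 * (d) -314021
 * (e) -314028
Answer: e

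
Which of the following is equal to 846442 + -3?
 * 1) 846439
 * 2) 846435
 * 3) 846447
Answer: 1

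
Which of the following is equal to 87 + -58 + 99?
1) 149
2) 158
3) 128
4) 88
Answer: 3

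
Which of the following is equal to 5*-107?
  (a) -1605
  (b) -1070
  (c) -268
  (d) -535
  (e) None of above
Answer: d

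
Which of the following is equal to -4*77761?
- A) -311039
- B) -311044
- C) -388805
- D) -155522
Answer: B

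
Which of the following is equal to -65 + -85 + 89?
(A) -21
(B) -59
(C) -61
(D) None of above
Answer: C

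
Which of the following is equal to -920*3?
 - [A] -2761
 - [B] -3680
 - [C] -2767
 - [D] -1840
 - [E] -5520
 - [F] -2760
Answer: F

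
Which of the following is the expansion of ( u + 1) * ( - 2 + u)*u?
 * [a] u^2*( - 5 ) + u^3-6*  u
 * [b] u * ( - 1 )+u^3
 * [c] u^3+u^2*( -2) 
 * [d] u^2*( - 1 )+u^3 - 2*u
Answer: d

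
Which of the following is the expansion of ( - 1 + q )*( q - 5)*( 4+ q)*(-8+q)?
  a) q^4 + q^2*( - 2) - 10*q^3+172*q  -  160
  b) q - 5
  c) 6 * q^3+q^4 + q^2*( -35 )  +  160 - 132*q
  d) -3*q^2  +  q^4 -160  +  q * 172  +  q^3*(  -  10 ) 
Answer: d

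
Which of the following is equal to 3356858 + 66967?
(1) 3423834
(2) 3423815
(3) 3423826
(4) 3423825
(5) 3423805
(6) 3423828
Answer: 4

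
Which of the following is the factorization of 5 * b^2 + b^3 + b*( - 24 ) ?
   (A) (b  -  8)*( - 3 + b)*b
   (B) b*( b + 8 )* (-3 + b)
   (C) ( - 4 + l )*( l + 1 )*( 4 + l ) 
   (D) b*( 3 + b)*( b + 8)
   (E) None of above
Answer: B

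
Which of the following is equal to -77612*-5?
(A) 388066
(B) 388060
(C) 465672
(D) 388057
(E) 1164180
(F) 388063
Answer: B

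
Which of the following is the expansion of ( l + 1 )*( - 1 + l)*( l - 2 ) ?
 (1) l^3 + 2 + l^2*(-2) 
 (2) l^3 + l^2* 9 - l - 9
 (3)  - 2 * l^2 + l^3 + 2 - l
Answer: 3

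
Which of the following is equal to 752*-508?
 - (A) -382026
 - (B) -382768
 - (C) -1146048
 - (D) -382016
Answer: D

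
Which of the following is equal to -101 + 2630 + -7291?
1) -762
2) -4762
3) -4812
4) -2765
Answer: 2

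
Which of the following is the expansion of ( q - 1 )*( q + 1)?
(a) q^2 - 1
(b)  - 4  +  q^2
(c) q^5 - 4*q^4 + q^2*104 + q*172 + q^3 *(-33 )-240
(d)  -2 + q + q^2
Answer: a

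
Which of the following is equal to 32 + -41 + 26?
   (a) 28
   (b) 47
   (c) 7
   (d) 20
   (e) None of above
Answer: e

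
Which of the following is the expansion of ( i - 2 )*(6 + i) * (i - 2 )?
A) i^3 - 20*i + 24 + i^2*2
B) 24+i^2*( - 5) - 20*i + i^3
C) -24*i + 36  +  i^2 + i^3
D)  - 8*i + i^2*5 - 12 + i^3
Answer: A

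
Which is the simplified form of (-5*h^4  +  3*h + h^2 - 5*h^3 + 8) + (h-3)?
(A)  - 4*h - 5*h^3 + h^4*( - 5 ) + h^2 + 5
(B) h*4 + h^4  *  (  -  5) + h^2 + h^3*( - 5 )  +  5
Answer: B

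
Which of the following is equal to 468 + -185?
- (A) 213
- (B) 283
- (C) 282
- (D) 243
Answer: B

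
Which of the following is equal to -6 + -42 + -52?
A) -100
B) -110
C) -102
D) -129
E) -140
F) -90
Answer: A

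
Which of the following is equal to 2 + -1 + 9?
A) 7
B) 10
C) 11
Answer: B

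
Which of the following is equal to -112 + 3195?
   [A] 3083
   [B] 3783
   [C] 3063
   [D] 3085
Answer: A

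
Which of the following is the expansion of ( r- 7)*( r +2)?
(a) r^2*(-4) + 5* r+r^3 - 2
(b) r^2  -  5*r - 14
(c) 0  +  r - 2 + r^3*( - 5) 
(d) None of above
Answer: b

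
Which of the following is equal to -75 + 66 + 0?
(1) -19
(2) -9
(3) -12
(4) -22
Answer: 2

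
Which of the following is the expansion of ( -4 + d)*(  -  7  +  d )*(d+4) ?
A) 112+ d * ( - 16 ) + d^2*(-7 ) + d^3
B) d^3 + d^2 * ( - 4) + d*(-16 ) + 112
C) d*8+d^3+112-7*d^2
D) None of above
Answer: A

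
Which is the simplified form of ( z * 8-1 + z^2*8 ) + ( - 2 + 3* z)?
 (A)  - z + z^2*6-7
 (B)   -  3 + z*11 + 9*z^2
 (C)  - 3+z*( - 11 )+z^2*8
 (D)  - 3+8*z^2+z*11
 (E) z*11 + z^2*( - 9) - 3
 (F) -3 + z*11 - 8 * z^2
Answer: D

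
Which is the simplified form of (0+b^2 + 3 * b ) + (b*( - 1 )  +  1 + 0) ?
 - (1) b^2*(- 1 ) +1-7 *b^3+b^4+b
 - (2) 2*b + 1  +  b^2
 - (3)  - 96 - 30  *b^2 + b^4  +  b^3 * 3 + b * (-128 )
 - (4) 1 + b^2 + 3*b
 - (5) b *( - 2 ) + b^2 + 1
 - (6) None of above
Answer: 2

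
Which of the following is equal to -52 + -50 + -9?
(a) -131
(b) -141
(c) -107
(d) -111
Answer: d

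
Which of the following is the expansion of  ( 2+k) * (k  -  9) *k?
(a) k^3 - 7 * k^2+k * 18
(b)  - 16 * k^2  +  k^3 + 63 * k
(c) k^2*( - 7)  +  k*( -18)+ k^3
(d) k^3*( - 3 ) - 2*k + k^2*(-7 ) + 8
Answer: c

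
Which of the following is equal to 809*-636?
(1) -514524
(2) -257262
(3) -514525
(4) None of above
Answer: 1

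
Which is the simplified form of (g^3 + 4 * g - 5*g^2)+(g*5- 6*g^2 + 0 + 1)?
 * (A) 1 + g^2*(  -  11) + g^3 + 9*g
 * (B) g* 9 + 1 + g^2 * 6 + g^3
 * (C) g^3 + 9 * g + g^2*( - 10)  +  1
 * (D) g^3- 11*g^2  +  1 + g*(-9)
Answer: A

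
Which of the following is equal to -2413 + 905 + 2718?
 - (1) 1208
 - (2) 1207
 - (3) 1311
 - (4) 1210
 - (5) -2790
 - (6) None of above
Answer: 4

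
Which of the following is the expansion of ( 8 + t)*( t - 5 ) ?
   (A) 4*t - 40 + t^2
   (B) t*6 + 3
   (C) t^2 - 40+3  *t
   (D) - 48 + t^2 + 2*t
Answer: C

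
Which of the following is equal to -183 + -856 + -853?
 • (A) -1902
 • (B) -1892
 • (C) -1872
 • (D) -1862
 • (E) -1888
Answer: B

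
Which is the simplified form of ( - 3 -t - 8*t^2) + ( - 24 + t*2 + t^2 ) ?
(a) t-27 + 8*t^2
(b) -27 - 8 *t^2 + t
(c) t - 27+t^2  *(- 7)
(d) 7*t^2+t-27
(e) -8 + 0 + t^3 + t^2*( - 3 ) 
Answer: c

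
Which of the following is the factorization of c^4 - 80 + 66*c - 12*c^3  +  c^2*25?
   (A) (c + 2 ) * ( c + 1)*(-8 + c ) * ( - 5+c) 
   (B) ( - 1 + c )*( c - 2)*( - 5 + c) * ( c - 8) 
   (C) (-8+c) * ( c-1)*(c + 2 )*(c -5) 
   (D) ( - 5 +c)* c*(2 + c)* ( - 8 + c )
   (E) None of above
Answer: C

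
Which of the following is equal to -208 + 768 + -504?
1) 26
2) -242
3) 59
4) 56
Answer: 4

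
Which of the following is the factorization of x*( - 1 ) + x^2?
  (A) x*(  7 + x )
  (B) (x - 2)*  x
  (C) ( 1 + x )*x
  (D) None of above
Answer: D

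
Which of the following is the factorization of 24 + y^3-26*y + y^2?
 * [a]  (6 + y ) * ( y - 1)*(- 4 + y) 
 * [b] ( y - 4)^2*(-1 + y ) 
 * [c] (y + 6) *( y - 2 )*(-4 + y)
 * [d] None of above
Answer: a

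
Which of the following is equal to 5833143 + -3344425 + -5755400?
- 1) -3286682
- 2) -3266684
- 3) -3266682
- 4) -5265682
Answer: 3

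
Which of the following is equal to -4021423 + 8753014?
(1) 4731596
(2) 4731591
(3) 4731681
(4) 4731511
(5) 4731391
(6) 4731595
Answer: 2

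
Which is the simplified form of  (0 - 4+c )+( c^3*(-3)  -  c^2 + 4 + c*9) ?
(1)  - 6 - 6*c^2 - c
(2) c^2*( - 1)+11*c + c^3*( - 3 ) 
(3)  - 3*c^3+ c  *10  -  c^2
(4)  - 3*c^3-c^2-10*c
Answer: 3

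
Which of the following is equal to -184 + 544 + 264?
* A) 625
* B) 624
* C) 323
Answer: B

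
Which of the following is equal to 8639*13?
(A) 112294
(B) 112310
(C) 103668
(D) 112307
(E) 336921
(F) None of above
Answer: D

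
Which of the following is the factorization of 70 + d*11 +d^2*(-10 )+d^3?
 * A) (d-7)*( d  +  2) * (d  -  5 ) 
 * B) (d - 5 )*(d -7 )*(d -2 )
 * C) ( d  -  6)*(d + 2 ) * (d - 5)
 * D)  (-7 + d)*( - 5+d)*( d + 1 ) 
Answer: A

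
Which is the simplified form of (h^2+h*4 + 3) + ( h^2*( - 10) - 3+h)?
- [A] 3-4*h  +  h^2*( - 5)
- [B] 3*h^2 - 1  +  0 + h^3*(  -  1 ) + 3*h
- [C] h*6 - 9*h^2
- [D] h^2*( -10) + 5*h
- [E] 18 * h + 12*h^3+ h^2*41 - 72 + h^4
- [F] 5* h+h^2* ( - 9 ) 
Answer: F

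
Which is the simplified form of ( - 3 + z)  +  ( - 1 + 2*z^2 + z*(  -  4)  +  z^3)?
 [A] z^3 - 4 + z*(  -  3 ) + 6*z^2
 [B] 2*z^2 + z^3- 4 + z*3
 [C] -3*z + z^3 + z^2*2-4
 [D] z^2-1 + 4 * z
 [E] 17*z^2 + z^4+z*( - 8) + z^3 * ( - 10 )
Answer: C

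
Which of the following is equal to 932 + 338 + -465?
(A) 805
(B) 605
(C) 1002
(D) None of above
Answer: A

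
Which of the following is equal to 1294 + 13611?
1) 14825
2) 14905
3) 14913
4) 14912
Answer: 2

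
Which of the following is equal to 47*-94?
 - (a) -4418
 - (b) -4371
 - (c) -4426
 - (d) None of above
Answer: a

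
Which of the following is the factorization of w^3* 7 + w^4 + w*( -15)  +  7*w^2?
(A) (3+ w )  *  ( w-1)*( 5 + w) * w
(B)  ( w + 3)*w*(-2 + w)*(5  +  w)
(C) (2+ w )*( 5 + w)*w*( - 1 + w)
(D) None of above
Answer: A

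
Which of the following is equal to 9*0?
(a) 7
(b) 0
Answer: b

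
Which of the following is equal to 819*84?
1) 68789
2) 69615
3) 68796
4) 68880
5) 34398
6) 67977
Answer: 3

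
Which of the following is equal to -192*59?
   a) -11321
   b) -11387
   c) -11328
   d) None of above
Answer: c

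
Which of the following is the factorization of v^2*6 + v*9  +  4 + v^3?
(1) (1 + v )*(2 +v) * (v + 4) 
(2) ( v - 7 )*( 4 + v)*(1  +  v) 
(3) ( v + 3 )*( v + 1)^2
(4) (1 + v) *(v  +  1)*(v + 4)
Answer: 4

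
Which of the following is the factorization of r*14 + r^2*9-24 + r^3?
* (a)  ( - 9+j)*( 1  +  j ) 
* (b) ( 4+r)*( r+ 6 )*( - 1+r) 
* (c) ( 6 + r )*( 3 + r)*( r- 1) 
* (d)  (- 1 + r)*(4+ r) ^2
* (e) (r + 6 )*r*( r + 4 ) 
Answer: b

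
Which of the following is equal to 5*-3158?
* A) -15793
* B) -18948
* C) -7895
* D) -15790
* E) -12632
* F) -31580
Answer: D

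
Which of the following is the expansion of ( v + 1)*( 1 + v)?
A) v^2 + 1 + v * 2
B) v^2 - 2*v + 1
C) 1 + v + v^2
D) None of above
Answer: A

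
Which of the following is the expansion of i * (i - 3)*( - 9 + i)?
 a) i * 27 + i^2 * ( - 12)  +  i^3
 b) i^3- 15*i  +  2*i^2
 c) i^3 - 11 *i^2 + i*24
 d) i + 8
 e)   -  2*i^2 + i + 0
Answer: a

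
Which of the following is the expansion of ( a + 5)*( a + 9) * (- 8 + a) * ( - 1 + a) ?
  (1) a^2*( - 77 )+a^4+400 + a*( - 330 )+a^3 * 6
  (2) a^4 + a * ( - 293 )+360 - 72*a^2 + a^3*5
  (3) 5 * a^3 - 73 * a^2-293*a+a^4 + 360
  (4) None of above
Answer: 3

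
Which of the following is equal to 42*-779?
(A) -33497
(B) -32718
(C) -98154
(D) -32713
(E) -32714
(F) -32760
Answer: B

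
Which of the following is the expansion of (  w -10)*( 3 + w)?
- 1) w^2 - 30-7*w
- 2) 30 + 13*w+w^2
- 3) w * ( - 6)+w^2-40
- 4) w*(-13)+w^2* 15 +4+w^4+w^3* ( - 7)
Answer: 1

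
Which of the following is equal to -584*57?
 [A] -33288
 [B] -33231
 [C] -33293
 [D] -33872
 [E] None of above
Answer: A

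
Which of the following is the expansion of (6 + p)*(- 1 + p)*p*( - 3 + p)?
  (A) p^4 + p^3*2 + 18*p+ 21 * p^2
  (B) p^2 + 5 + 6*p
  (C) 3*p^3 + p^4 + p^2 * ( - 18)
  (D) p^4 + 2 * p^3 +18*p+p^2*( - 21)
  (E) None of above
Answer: D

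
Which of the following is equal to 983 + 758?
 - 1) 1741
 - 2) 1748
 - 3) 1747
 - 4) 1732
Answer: 1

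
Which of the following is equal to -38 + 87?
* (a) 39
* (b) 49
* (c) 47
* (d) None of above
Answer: b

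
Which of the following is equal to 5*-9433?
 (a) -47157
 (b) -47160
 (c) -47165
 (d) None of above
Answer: c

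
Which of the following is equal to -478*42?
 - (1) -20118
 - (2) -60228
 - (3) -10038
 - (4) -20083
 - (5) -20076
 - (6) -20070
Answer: 5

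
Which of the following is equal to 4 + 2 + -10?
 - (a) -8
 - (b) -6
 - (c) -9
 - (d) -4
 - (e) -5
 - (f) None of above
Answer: d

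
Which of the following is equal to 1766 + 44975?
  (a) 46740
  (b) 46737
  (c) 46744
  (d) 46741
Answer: d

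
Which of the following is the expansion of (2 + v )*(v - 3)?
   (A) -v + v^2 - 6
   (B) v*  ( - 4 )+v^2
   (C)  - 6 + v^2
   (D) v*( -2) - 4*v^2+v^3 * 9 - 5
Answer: A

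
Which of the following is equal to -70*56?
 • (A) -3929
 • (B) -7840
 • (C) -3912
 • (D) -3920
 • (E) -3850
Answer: D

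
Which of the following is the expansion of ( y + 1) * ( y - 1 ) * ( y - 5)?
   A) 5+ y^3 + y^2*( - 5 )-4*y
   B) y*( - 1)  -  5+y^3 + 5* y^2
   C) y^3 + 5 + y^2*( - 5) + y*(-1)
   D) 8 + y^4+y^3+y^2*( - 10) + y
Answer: C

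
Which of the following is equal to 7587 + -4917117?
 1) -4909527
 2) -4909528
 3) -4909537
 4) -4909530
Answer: 4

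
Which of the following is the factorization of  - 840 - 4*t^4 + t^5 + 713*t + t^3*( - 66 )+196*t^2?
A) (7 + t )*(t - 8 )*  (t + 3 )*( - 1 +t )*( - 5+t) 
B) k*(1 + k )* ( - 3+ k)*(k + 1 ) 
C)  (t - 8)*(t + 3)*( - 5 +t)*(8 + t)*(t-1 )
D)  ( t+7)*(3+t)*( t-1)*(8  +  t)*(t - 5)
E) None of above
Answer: A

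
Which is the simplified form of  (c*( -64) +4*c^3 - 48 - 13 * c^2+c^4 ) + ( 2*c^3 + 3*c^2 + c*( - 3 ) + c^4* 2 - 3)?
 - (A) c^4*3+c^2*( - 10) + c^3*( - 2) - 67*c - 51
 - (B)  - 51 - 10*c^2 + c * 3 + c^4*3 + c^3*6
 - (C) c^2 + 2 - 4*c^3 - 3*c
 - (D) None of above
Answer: D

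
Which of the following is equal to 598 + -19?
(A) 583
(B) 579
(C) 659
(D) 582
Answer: B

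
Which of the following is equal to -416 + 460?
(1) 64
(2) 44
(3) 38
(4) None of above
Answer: 2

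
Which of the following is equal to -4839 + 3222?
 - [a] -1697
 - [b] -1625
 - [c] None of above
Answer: c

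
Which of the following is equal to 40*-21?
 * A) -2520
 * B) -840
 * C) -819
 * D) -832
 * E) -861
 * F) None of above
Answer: B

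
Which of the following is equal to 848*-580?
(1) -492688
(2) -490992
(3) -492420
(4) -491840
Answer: 4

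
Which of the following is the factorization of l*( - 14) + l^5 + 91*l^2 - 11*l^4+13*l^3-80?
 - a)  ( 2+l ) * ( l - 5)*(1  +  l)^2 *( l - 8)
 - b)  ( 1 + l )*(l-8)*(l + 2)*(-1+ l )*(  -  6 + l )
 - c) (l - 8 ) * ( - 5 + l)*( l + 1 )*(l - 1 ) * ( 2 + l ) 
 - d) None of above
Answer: c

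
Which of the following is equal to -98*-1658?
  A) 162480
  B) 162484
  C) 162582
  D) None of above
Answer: B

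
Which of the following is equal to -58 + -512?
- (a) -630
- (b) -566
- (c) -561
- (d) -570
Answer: d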